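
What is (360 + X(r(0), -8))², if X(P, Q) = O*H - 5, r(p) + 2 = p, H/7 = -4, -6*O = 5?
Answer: 1288225/9 ≈ 1.4314e+5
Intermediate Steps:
O = -⅚ (O = -⅙*5 = -⅚ ≈ -0.83333)
H = -28 (H = 7*(-4) = -28)
r(p) = -2 + p
X(P, Q) = 55/3 (X(P, Q) = -⅚*(-28) - 5 = 70/3 - 5 = 55/3)
(360 + X(r(0), -8))² = (360 + 55/3)² = (1135/3)² = 1288225/9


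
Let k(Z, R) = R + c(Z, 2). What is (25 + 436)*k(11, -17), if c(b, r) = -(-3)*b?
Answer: 7376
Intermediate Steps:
c(b, r) = 3*b
k(Z, R) = R + 3*Z
(25 + 436)*k(11, -17) = (25 + 436)*(-17 + 3*11) = 461*(-17 + 33) = 461*16 = 7376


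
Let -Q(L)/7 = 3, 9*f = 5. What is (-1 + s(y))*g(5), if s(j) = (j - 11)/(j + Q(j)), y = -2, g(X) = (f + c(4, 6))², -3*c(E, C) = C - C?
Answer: -250/1863 ≈ -0.13419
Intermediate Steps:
f = 5/9 (f = (⅑)*5 = 5/9 ≈ 0.55556)
Q(L) = -21 (Q(L) = -7*3 = -21)
c(E, C) = 0 (c(E, C) = -(C - C)/3 = -⅓*0 = 0)
g(X) = 25/81 (g(X) = (5/9 + 0)² = (5/9)² = 25/81)
s(j) = (-11 + j)/(-21 + j) (s(j) = (j - 11)/(j - 21) = (-11 + j)/(-21 + j))
(-1 + s(y))*g(5) = (-1 + (-11 - 2)/(-21 - 2))*(25/81) = (-1 - 13/(-23))*(25/81) = (-1 - 1/23*(-13))*(25/81) = (-1 + 13/23)*(25/81) = -10/23*25/81 = -250/1863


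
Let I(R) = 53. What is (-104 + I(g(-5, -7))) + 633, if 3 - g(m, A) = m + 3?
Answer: 582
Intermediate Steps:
g(m, A) = -m (g(m, A) = 3 - (m + 3) = 3 - (3 + m) = 3 + (-3 - m) = -m)
(-104 + I(g(-5, -7))) + 633 = (-104 + 53) + 633 = -51 + 633 = 582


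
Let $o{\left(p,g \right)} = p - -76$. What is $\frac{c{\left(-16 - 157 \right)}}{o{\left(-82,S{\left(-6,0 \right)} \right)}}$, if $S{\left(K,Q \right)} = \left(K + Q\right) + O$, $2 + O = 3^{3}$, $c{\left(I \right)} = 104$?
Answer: $- \frac{52}{3} \approx -17.333$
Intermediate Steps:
$O = 25$ ($O = -2 + 3^{3} = -2 + 27 = 25$)
$S{\left(K,Q \right)} = 25 + K + Q$ ($S{\left(K,Q \right)} = \left(K + Q\right) + 25 = 25 + K + Q$)
$o{\left(p,g \right)} = 76 + p$ ($o{\left(p,g \right)} = p + 76 = 76 + p$)
$\frac{c{\left(-16 - 157 \right)}}{o{\left(-82,S{\left(-6,0 \right)} \right)}} = \frac{104}{76 - 82} = \frac{104}{-6} = 104 \left(- \frac{1}{6}\right) = - \frac{52}{3}$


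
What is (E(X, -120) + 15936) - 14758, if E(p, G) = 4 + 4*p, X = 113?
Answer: 1634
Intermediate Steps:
(E(X, -120) + 15936) - 14758 = ((4 + 4*113) + 15936) - 14758 = ((4 + 452) + 15936) - 14758 = (456 + 15936) - 14758 = 16392 - 14758 = 1634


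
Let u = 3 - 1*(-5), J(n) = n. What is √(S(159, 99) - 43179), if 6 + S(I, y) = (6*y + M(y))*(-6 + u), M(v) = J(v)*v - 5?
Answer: I*√22405 ≈ 149.68*I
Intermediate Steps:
M(v) = -5 + v² (M(v) = v*v - 5 = v² - 5 = -5 + v²)
u = 8 (u = 3 + 5 = 8)
S(I, y) = -16 + 2*y² + 12*y (S(I, y) = -6 + (6*y + (-5 + y²))*(-6 + 8) = -6 + (-5 + y² + 6*y)*2 = -6 + (-10 + 2*y² + 12*y) = -16 + 2*y² + 12*y)
√(S(159, 99) - 43179) = √((-16 + 2*99² + 12*99) - 43179) = √((-16 + 2*9801 + 1188) - 43179) = √((-16 + 19602 + 1188) - 43179) = √(20774 - 43179) = √(-22405) = I*√22405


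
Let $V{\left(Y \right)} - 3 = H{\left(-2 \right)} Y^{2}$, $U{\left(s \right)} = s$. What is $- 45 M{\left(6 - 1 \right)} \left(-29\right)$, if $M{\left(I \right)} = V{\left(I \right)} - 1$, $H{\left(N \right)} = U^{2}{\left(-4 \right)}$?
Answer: $524610$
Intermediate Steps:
$H{\left(N \right)} = 16$ ($H{\left(N \right)} = \left(-4\right)^{2} = 16$)
$V{\left(Y \right)} = 3 + 16 Y^{2}$
$M{\left(I \right)} = 2 + 16 I^{2}$ ($M{\left(I \right)} = \left(3 + 16 I^{2}\right) - 1 = 2 + 16 I^{2}$)
$- 45 M{\left(6 - 1 \right)} \left(-29\right) = - 45 \left(2 + 16 \left(6 - 1\right)^{2}\right) \left(-29\right) = - 45 \left(2 + 16 \cdot 5^{2}\right) \left(-29\right) = - 45 \left(2 + 16 \cdot 25\right) \left(-29\right) = - 45 \left(2 + 400\right) \left(-29\right) = \left(-45\right) 402 \left(-29\right) = \left(-18090\right) \left(-29\right) = 524610$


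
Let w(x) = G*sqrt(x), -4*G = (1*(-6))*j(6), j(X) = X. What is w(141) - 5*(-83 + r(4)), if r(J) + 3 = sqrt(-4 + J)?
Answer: 430 + 9*sqrt(141) ≈ 536.87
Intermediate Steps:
r(J) = -3 + sqrt(-4 + J)
G = 9 (G = -1*(-6)*6/4 = -(-3)*6/2 = -1/4*(-36) = 9)
w(x) = 9*sqrt(x)
w(141) - 5*(-83 + r(4)) = 9*sqrt(141) - 5*(-83 + (-3 + sqrt(-4 + 4))) = 9*sqrt(141) - 5*(-83 + (-3 + sqrt(0))) = 9*sqrt(141) - 5*(-83 + (-3 + 0)) = 9*sqrt(141) - 5*(-83 - 3) = 9*sqrt(141) - 5*(-86) = 9*sqrt(141) + 430 = 430 + 9*sqrt(141)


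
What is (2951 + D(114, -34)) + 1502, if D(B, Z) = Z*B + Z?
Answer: 543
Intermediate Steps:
D(B, Z) = Z + B*Z (D(B, Z) = B*Z + Z = Z + B*Z)
(2951 + D(114, -34)) + 1502 = (2951 - 34*(1 + 114)) + 1502 = (2951 - 34*115) + 1502 = (2951 - 3910) + 1502 = -959 + 1502 = 543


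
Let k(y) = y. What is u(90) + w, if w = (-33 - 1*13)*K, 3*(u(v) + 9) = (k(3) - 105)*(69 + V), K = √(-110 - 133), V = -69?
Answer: -9 - 414*I*√3 ≈ -9.0 - 717.07*I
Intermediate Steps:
K = 9*I*√3 (K = √(-243) = 9*I*√3 ≈ 15.588*I)
u(v) = -9 (u(v) = -9 + ((3 - 105)*(69 - 69))/3 = -9 + (-102*0)/3 = -9 + (⅓)*0 = -9 + 0 = -9)
w = -414*I*√3 (w = (-33 - 1*13)*(9*I*√3) = (-33 - 13)*(9*I*√3) = -414*I*√3 ≈ -717.07*I)
u(90) + w = -9 - 414*I*√3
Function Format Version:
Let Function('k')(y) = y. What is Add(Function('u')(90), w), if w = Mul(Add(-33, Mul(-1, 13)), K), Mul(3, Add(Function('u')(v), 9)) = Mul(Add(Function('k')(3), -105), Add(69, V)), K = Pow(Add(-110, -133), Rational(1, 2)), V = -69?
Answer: Add(-9, Mul(-414, I, Pow(3, Rational(1, 2)))) ≈ Add(-9.0000, Mul(-717.07, I))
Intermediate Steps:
K = Mul(9, I, Pow(3, Rational(1, 2))) (K = Pow(-243, Rational(1, 2)) = Mul(9, I, Pow(3, Rational(1, 2))) ≈ Mul(15.588, I))
Function('u')(v) = -9 (Function('u')(v) = Add(-9, Mul(Rational(1, 3), Mul(Add(3, -105), Add(69, -69)))) = Add(-9, Mul(Rational(1, 3), Mul(-102, 0))) = Add(-9, Mul(Rational(1, 3), 0)) = Add(-9, 0) = -9)
w = Mul(-414, I, Pow(3, Rational(1, 2))) (w = Mul(Add(-33, Mul(-1, 13)), Mul(9, I, Pow(3, Rational(1, 2)))) = Mul(Add(-33, -13), Mul(9, I, Pow(3, Rational(1, 2)))) = Mul(-46, Mul(9, I, Pow(3, Rational(1, 2)))) = Mul(-414, I, Pow(3, Rational(1, 2))) ≈ Mul(-717.07, I))
Add(Function('u')(90), w) = Add(-9, Mul(-414, I, Pow(3, Rational(1, 2))))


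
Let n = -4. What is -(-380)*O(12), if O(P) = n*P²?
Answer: -218880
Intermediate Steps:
O(P) = -4*P²
-(-380)*O(12) = -(-380)*(-4*12²) = -(-380)*(-4*144) = -(-380)*(-576) = -1*218880 = -218880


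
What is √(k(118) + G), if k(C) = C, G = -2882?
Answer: 2*I*√691 ≈ 52.574*I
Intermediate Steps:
√(k(118) + G) = √(118 - 2882) = √(-2764) = 2*I*√691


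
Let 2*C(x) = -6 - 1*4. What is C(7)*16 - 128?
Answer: -208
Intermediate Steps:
C(x) = -5 (C(x) = (-6 - 1*4)/2 = (-6 - 4)/2 = (½)*(-10) = -5)
C(7)*16 - 128 = -5*16 - 128 = -80 - 128 = -208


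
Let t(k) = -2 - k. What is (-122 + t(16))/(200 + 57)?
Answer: -140/257 ≈ -0.54475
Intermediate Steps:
(-122 + t(16))/(200 + 57) = (-122 + (-2 - 1*16))/(200 + 57) = (-122 + (-2 - 16))/257 = (-122 - 18)*(1/257) = -140*1/257 = -140/257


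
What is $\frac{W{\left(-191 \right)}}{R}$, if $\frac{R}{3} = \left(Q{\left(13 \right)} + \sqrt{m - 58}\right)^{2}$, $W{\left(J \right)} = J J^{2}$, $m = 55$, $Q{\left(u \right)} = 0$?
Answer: $\frac{6967871}{9} \approx 7.7421 \cdot 10^{5}$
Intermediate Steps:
$W{\left(J \right)} = J^{3}$
$R = -9$ ($R = 3 \left(0 + \sqrt{55 - 58}\right)^{2} = 3 \left(0 + \sqrt{-3}\right)^{2} = 3 \left(0 + i \sqrt{3}\right)^{2} = 3 \left(i \sqrt{3}\right)^{2} = 3 \left(-3\right) = -9$)
$\frac{W{\left(-191 \right)}}{R} = \frac{\left(-191\right)^{3}}{-9} = \left(-6967871\right) \left(- \frac{1}{9}\right) = \frac{6967871}{9}$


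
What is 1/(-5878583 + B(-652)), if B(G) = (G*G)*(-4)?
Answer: -1/7578999 ≈ -1.3194e-7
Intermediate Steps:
B(G) = -4*G**2 (B(G) = G**2*(-4) = -4*G**2)
1/(-5878583 + B(-652)) = 1/(-5878583 - 4*(-652)**2) = 1/(-5878583 - 4*425104) = 1/(-5878583 - 1700416) = 1/(-7578999) = -1/7578999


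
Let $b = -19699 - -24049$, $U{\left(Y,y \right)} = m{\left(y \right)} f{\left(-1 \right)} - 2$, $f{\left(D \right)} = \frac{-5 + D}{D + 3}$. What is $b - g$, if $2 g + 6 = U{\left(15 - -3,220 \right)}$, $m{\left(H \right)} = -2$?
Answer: $4351$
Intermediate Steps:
$f{\left(D \right)} = \frac{-5 + D}{3 + D}$
$U{\left(Y,y \right)} = 4$ ($U{\left(Y,y \right)} = - 2 \frac{-5 - 1}{3 - 1} - 2 = - 2 \cdot \frac{1}{2} \left(-6\right) - 2 = \left(-2\right) \left(-3\right) - 2 = 6 - 2 = 4$)
$b = 4350$ ($b = -19699 + 24049 = 4350$)
$g = -1$ ($g = -3 + \frac{1}{2} \cdot 4 = -3 + 2 = -1$)
$b - g = 4350 - -1 = 4350 + 1 = 4351$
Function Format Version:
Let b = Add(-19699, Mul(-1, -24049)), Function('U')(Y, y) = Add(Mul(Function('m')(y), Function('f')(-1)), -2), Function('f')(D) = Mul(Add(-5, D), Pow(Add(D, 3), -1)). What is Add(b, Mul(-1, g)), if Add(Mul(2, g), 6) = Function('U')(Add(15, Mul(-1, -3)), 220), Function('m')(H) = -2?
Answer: 4351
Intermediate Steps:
Function('f')(D) = Mul(Pow(Add(3, D), -1), Add(-5, D)) (Function('f')(D) = Mul(Add(-5, D), Pow(Add(3, D), -1)) = Mul(Pow(Add(3, D), -1), Add(-5, D)))
Function('U')(Y, y) = 4 (Function('U')(Y, y) = Add(Mul(-2, Mul(Pow(Add(3, -1), -1), Add(-5, -1))), -2) = Add(Mul(-2, Mul(Pow(2, -1), -6)), -2) = Add(Mul(-2, Mul(Rational(1, 2), -6)), -2) = Add(Mul(-2, -3), -2) = Add(6, -2) = 4)
b = 4350 (b = Add(-19699, 24049) = 4350)
g = -1 (g = Add(-3, Mul(Rational(1, 2), 4)) = Add(-3, 2) = -1)
Add(b, Mul(-1, g)) = Add(4350, Mul(-1, -1)) = Add(4350, 1) = 4351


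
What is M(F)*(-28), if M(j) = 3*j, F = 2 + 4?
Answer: -504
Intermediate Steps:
F = 6
M(F)*(-28) = (3*6)*(-28) = 18*(-28) = -504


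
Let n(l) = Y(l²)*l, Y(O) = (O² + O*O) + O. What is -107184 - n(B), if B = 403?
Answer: -21259672282497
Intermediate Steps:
Y(O) = O + 2*O² (Y(O) = (O² + O²) + O = 2*O² + O = O + 2*O²)
n(l) = l³*(1 + 2*l²) (n(l) = (l²*(1 + 2*l²))*l = l³*(1 + 2*l²))
-107184 - n(B) = -107184 - (403³ + 2*403⁵) = -107184 - (65450827 + 2*10629803362243) = -107184 - (65450827 + 21259606724486) = -107184 - 1*21259672175313 = -107184 - 21259672175313 = -21259672282497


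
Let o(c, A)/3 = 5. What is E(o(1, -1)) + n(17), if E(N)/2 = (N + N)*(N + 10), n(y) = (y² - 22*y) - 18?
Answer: 1397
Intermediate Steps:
o(c, A) = 15 (o(c, A) = 3*5 = 15)
n(y) = -18 + y² - 22*y
E(N) = 4*N*(10 + N) (E(N) = 2*((N + N)*(N + 10)) = 2*((2*N)*(10 + N)) = 2*(2*N*(10 + N)) = 4*N*(10 + N))
E(o(1, -1)) + n(17) = 4*15*(10 + 15) + (-18 + 17² - 22*17) = 4*15*25 + (-18 + 289 - 374) = 1500 - 103 = 1397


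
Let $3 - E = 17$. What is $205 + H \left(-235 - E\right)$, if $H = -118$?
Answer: $26283$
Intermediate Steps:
$E = -14$ ($E = 3 - 17 = -14$)
$205 + H \left(-235 - E\right) = 205 - 118 \left(-235 - -14\right) = 205 - 118 \left(-235 + 14\right) = 205 - -26078 = 205 + 26078 = 26283$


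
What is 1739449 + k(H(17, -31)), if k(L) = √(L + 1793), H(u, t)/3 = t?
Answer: 1739449 + 10*√17 ≈ 1.7395e+6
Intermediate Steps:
H(u, t) = 3*t
k(L) = √(1793 + L)
1739449 + k(H(17, -31)) = 1739449 + √(1793 + 3*(-31)) = 1739449 + √(1793 - 93) = 1739449 + √1700 = 1739449 + 10*√17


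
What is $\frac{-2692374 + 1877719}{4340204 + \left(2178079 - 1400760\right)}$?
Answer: $- \frac{814655}{5117523} \approx -0.15919$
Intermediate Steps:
$\frac{-2692374 + 1877719}{4340204 + \left(2178079 - 1400760\right)} = - \frac{814655}{4340204 + \left(2178079 - 1400760\right)} = - \frac{814655}{4340204 + 777319} = - \frac{814655}{5117523}$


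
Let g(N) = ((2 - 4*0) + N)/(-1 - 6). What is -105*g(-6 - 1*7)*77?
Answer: -12705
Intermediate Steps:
g(N) = -2/7 - N/7 (g(N) = ((2 + 0) + N)/(-7) = (2 + N)*(-⅐) = -2/7 - N/7)
-105*g(-6 - 1*7)*77 = -105*(-2/7 - (-6 - 1*7)/7)*77 = -105*(-2/7 - (-6 - 7)/7)*77 = -105*(-2/7 - ⅐*(-13))*77 = -105*(-2/7 + 13/7)*77 = -105*11/7*77 = -165*77 = -12705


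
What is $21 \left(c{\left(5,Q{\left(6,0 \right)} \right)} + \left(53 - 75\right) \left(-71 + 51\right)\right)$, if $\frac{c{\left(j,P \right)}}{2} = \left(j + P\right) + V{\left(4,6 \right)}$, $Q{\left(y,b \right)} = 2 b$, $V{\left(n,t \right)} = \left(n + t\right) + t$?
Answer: $10122$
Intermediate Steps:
$V{\left(n,t \right)} = n + 2 t$
$c{\left(j,P \right)} = 32 + 2 P + 2 j$ ($c{\left(j,P \right)} = 2 \left(\left(j + P\right) + \left(4 + 2 \cdot 6\right)\right) = 2 \left(\left(P + j\right) + \left(4 + 12\right)\right) = 2 \left(\left(P + j\right) + 16\right) = 2 \left(16 + P + j\right) = 32 + 2 P + 2 j$)
$21 \left(c{\left(5,Q{\left(6,0 \right)} \right)} + \left(53 - 75\right) \left(-71 + 51\right)\right) = 21 \left(\left(32 + 2 \cdot 2 \cdot 0 + 2 \cdot 5\right) + \left(53 - 75\right) \left(-71 + 51\right)\right) = 21 \left(\left(32 + 2 \cdot 0 + 10\right) - -440\right) = 21 \left(\left(32 + 0 + 10\right) + 440\right) = 21 \left(42 + 440\right) = 21 \cdot 482 = 10122$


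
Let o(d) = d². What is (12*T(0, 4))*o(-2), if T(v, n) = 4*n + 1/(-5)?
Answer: 3792/5 ≈ 758.40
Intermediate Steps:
T(v, n) = -⅕ + 4*n (T(v, n) = 4*n - ⅕ = -⅕ + 4*n)
(12*T(0, 4))*o(-2) = (12*(-⅕ + 4*4))*(-2)² = (12*(-⅕ + 16))*4 = (12*(79/5))*4 = (948/5)*4 = 3792/5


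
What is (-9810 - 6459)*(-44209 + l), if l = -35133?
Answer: 1290814998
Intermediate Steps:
(-9810 - 6459)*(-44209 + l) = (-9810 - 6459)*(-44209 - 35133) = -16269*(-79342) = 1290814998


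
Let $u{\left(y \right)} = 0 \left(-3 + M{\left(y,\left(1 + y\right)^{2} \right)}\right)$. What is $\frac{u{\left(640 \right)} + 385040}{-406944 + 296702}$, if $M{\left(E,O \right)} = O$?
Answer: $- \frac{192520}{55121} \approx -3.4927$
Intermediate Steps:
$u{\left(y \right)} = 0$ ($u{\left(y \right)} = 0 \left(-3 + \left(1 + y\right)^{2}\right) = 0$)
$\frac{u{\left(640 \right)} + 385040}{-406944 + 296702} = \frac{0 + 385040}{-406944 + 296702} = \frac{385040}{-110242} = 385040 \left(- \frac{1}{110242}\right) = - \frac{192520}{55121}$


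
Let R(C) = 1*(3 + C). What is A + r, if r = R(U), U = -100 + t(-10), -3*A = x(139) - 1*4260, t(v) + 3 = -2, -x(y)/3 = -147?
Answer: 1171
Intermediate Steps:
x(y) = 441 (x(y) = -3*(-147) = 441)
t(v) = -5 (t(v) = -3 - 2 = -5)
A = 1273 (A = -(441 - 1*4260)/3 = -(441 - 4260)/3 = -⅓*(-3819) = 1273)
U = -105 (U = -100 - 5 = -105)
R(C) = 3 + C
r = -102 (r = 3 - 105 = -102)
A + r = 1273 - 102 = 1171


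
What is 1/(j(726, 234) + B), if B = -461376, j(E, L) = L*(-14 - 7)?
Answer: -1/466290 ≈ -2.1446e-6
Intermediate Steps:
j(E, L) = -21*L (j(E, L) = L*(-21) = -21*L)
1/(j(726, 234) + B) = 1/(-21*234 - 461376) = 1/(-4914 - 461376) = 1/(-466290) = -1/466290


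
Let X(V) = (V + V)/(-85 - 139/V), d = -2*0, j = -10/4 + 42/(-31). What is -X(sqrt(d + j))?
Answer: -66442/2924677 + 20315*I*sqrt(14818)/90664987 ≈ -0.022718 + 0.027275*I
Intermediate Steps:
j = -239/62 (j = -10*1/4 + 42*(-1/31) = -5/2 - 42/31 = -239/62 ≈ -3.8548)
d = 0
X(V) = 2*V/(-85 - 139/V) (X(V) = (2*V)/(-85 - 139/V) = 2*V/(-85 - 139/V))
-X(sqrt(d + j)) = -(-2)*(sqrt(0 - 239/62))**2/(139 + 85*sqrt(0 - 239/62)) = -(-2)*(sqrt(-239/62))**2/(139 + 85*sqrt(-239/62)) = -(-2)*(I*sqrt(14818)/62)**2/(139 + 85*(I*sqrt(14818)/62)) = -(-2)*(-239)/(62*(139 + 85*I*sqrt(14818)/62)) = -239/(31*(139 + 85*I*sqrt(14818)/62))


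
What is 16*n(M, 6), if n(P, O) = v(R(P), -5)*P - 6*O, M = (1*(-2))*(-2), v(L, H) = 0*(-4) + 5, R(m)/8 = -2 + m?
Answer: -256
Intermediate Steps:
R(m) = -16 + 8*m (R(m) = 8*(-2 + m) = -16 + 8*m)
v(L, H) = 5 (v(L, H) = 0 + 5 = 5)
M = 4 (M = -2*(-2) = 4)
n(P, O) = -6*O + 5*P (n(P, O) = 5*P - 6*O = -6*O + 5*P)
16*n(M, 6) = 16*(-6*6 + 5*4) = 16*(-36 + 20) = 16*(-16) = -256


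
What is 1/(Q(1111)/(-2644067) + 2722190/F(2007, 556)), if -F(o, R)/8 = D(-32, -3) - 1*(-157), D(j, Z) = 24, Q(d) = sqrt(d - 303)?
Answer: -6889249550041910629420/12951551265627477957889017 + 2771912927584*sqrt(202)/12951551265627477957889017 ≈ -0.00053192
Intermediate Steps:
Q(d) = sqrt(-303 + d)
F(o, R) = -1448 (F(o, R) = -8*(24 - 1*(-157)) = -8*(24 + 157) = -8*181 = -1448)
1/(Q(1111)/(-2644067) + 2722190/F(2007, 556)) = 1/(sqrt(-303 + 1111)/(-2644067) + 2722190/(-1448)) = 1/(sqrt(808)*(-1/2644067) + 2722190*(-1/1448)) = 1/((2*sqrt(202))*(-1/2644067) - 1361095/724) = 1/(-2*sqrt(202)/2644067 - 1361095/724) = 1/(-1361095/724 - 2*sqrt(202)/2644067)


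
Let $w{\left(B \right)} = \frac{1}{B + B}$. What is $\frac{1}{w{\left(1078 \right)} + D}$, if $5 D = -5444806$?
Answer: $- \frac{10780}{11739001731} \approx -9.1831 \cdot 10^{-7}$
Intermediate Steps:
$w{\left(B \right)} = \frac{1}{2 B}$
$D = - \frac{5444806}{5}$ ($D = \frac{1}{5} \left(-5444806\right) = - \frac{5444806}{5} \approx -1.089 \cdot 10^{6}$)
$\frac{1}{w{\left(1078 \right)} + D} = \frac{1}{\frac{1}{2 \cdot 1078} - \frac{5444806}{5}} = \frac{1}{\frac{1}{2} \cdot \frac{1}{1078} - \frac{5444806}{5}} = \frac{1}{\frac{1}{2156} - \frac{5444806}{5}} = \frac{1}{- \frac{11739001731}{10780}} = - \frac{10780}{11739001731}$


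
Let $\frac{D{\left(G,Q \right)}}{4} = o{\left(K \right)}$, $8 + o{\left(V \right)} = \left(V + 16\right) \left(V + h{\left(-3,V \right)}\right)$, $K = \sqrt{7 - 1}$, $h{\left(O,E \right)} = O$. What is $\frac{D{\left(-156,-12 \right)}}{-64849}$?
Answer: $\frac{200}{64849} - \frac{52 \sqrt{6}}{64849} \approx 0.0011199$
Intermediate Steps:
$K = \sqrt{6} \approx 2.4495$
$o{\left(V \right)} = -8 + \left(-3 + V\right) \left(16 + V\right)$ ($o{\left(V \right)} = -8 + \left(V + 16\right) \left(V - 3\right) = -8 + \left(16 + V\right) \left(-3 + V\right) = -8 + \left(-3 + V\right) \left(16 + V\right)$)
$D{\left(G,Q \right)} = -200 + 52 \sqrt{6}$ ($D{\left(G,Q \right)} = 4 \left(-56 + \left(\sqrt{6}\right)^{2} + 13 \sqrt{6}\right) = 4 \left(-56 + 6 + 13 \sqrt{6}\right) = 4 \left(-50 + 13 \sqrt{6}\right) = -200 + 52 \sqrt{6}$)
$\frac{D{\left(-156,-12 \right)}}{-64849} = \frac{-200 + 52 \sqrt{6}}{-64849} = \left(-200 + 52 \sqrt{6}\right) \left(- \frac{1}{64849}\right) = \frac{200}{64849} - \frac{52 \sqrt{6}}{64849}$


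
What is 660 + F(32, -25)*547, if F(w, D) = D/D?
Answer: 1207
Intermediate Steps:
F(w, D) = 1
660 + F(32, -25)*547 = 660 + 1*547 = 660 + 547 = 1207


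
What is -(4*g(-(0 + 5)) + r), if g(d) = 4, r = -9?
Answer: -7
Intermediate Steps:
-(4*g(-(0 + 5)) + r) = -(4*4 - 9) = -(16 - 9) = -1*7 = -7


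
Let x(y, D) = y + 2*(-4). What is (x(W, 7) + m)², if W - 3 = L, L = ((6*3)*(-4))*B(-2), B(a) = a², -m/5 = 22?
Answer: 162409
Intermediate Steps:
m = -110 (m = -5*22 = -110)
L = -288 (L = ((6*3)*(-4))*(-2)² = (18*(-4))*4 = -72*4 = -288)
W = -285 (W = 3 - 288 = -285)
x(y, D) = -8 + y (x(y, D) = y - 8 = -8 + y)
(x(W, 7) + m)² = ((-8 - 285) - 110)² = (-293 - 110)² = (-403)² = 162409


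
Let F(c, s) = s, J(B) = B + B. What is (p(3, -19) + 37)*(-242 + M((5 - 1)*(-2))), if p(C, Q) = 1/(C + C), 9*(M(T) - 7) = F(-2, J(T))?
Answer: -475213/54 ≈ -8800.2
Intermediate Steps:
J(B) = 2*B
M(T) = 7 + 2*T/9 (M(T) = 7 + (2*T)/9 = 7 + 2*T/9)
p(C, Q) = 1/(2*C)
(p(3, -19) + 37)*(-242 + M((5 - 1)*(-2))) = ((1/2)/3 + 37)*(-242 + (7 + 2*((5 - 1)*(-2))/9)) = ((1/2)*(1/3) + 37)*(-242 + (7 + 2*(4*(-2))/9)) = (1/6 + 37)*(-242 + (7 + (2/9)*(-8))) = 223*(-242 + (7 - 16/9))/6 = 223*(-242 + 47/9)/6 = (223/6)*(-2131/9) = -475213/54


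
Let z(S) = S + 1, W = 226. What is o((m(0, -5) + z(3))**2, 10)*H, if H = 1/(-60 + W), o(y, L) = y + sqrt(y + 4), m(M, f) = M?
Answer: 8/83 + sqrt(5)/83 ≈ 0.12333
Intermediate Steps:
z(S) = 1 + S
o(y, L) = y + sqrt(4 + y)
H = 1/166 (H = 1/(-60 + 226) = 1/166 ≈ 0.0060241)
o((m(0, -5) + z(3))**2, 10)*H = ((0 + (1 + 3))**2 + sqrt(4 + (0 + (1 + 3))**2))*(1/166) = ((0 + 4)**2 + sqrt(4 + (0 + 4)**2))*(1/166) = (4**2 + sqrt(4 + 4**2))*(1/166) = (16 + sqrt(4 + 16))*(1/166) = (16 + sqrt(20))*(1/166) = (16 + 2*sqrt(5))*(1/166) = 8/83 + sqrt(5)/83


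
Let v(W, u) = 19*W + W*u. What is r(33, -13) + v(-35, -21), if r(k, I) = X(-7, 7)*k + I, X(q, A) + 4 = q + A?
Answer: -75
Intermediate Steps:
X(q, A) = -4 + A + q (X(q, A) = -4 + (q + A) = -4 + (A + q) = -4 + A + q)
r(k, I) = I - 4*k (r(k, I) = (-4 + 7 - 7)*k + I = -4*k + I = I - 4*k)
r(33, -13) + v(-35, -21) = (-13 - 4*33) - 35*(19 - 21) = (-13 - 132) - 35*(-2) = -145 + 70 = -75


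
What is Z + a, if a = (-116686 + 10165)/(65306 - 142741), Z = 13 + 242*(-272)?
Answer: -5095968264/77435 ≈ -65810.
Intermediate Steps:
Z = -65811 (Z = 13 - 65824 = -65811)
a = 106521/77435 (a = -106521/(-77435) = -106521*(-1/77435) = 106521/77435 ≈ 1.3756)
Z + a = -65811 + 106521/77435 = -5095968264/77435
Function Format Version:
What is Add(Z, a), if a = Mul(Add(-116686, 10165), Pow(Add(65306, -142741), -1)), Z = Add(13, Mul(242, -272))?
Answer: Rational(-5095968264, 77435) ≈ -65810.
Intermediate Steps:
Z = -65811 (Z = Add(13, -65824) = -65811)
a = Rational(106521, 77435) (a = Mul(-106521, Pow(-77435, -1)) = Mul(-106521, Rational(-1, 77435)) = Rational(106521, 77435) ≈ 1.3756)
Add(Z, a) = Add(-65811, Rational(106521, 77435)) = Rational(-5095968264, 77435)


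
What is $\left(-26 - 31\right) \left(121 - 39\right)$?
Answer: $-4674$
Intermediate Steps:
$\left(-26 - 31\right) \left(121 - 39\right) = \left(-57\right) 82 = -4674$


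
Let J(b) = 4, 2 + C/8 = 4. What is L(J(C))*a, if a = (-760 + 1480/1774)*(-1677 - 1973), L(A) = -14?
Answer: -34409718000/887 ≈ -3.8793e+7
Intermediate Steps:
C = 16 (C = -16 + 8*4 = -16 + 32 = 16)
a = 2457837000/887 (a = (-760 + 1480*(1/1774))*(-3650) = (-760 + 740/887)*(-3650) = -673380/887*(-3650) = 2457837000/887 ≈ 2.7710e+6)
L(J(C))*a = -14*2457837000/887 = -34409718000/887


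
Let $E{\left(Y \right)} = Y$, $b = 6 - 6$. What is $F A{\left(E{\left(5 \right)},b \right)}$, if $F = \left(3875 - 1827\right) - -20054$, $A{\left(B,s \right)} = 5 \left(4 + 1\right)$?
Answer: $552550$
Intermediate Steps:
$b = 0$ ($b = 6 - 6 = 0$)
$A{\left(B,s \right)} = 25$ ($A{\left(B,s \right)} = 5 \cdot 5 = 25$)
$F = 22102$ ($F = \left(3875 - 1827\right) + 20054 = 2048 + 20054 = 22102$)
$F A{\left(E{\left(5 \right)},b \right)} = 22102 \cdot 25 = 552550$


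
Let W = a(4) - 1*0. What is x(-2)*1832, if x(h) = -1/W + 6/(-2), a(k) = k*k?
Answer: -11221/2 ≈ -5610.5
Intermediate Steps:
a(k) = k²
W = 16 (W = 4² - 1*0 = 16 + 0 = 16)
x(h) = -49/16 (x(h) = -1/16 + 6/(-2) = -1*1/16 + 6*(-½) = -1/16 - 3 = -49/16)
x(-2)*1832 = -49/16*1832 = -11221/2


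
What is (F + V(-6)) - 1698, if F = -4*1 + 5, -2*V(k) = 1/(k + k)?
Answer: -40727/24 ≈ -1697.0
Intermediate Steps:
V(k) = -1/(4*k) (V(k) = -1/(2*(k + k)) = -1/(2*k)/2 = -1/(4*k))
F = 1 (F = -4 + 5 = 1)
(F + V(-6)) - 1698 = (1 - ¼/(-6)) - 1698 = (1 - ¼*(-⅙)) - 1698 = (1 + 1/24) - 1698 = 25/24 - 1698 = -40727/24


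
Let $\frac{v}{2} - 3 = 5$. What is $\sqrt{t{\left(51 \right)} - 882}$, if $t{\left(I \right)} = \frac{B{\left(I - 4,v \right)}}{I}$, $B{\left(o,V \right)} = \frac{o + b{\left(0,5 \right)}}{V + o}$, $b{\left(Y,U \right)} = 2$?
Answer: $\frac{i \sqrt{20646381}}{153} \approx 29.698 i$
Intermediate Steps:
$v = 16$ ($v = 6 + 2 \cdot 5 = 6 + 10 = 16$)
$B{\left(o,V \right)} = \frac{2 + o}{V + o}$ ($B{\left(o,V \right)} = \frac{o + 2}{V + o} = \frac{2 + o}{V + o}$)
$t{\left(I \right)} = \frac{-2 + I}{I \left(12 + I\right)}$ ($t{\left(I \right)} = \frac{\frac{1}{16 + \left(I - 4\right)} \left(2 + \left(I - 4\right)\right)}{I} = \frac{\frac{1}{16 + \left(-4 + I\right)} \left(2 + \left(-4 + I\right)\right)}{I} = \frac{\frac{1}{12 + I} \left(-2 + I\right)}{I} = \frac{-2 + I}{I \left(12 + I\right)}$)
$\sqrt{t{\left(51 \right)} - 882} = \sqrt{\frac{-2 + 51}{51 \left(12 + 51\right)} - 882} = \sqrt{\frac{1}{51} \cdot \frac{1}{63} \cdot 49 - 882} = \sqrt{\frac{7}{459} - 882} = \sqrt{- \frac{404831}{459}} = \frac{i \sqrt{20646381}}{153}$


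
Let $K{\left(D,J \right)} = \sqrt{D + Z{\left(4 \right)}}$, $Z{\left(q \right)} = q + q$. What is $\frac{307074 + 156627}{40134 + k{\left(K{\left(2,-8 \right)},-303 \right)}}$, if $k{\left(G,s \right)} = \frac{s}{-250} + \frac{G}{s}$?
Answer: $\frac{106789577468614881750}{9243073297433026481} + \frac{8781337687500 \sqrt{10}}{9243073297433026481} \approx 11.553$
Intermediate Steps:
$Z{\left(q \right)} = 2 q$
$K{\left(D,J \right)} = \sqrt{8 + D}$ ($K{\left(D,J \right)} = \sqrt{D + 2 \cdot 4} = \sqrt{D + 8} = \sqrt{8 + D}$)
$k{\left(G,s \right)} = - \frac{s}{250} + \frac{G}{s}$ ($k{\left(G,s \right)} = s \left(- \frac{1}{250}\right) + \frac{G}{s} = - \frac{s}{250} + \frac{G}{s}$)
$\frac{307074 + 156627}{40134 + k{\left(K{\left(2,-8 \right)},-303 \right)}} = \frac{307074 + 156627}{40134 + \left(\left(- \frac{1}{250}\right) \left(-303\right) + \frac{\sqrt{8 + 2}}{-303}\right)} = \frac{463701}{40134 + \left(\frac{303}{250} + \sqrt{10} \left(- \frac{1}{303}\right)\right)} = \frac{463701}{40134 + \left(\frac{303}{250} - \frac{\sqrt{10}}{303}\right)} = \frac{463701}{\frac{10033803}{250} - \frac{\sqrt{10}}{303}}$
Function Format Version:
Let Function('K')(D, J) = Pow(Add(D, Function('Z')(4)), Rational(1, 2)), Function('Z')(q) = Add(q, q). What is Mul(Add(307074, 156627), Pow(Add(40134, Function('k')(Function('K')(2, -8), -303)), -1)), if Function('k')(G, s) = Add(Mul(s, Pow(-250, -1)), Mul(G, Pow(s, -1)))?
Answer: Add(Rational(106789577468614881750, 9243073297433026481), Mul(Rational(8781337687500, 9243073297433026481), Pow(10, Rational(1, 2)))) ≈ 11.553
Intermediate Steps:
Function('Z')(q) = Mul(2, q)
Function('K')(D, J) = Pow(Add(8, D), Rational(1, 2)) (Function('K')(D, J) = Pow(Add(D, Mul(2, 4)), Rational(1, 2)) = Pow(Add(D, 8), Rational(1, 2)) = Pow(Add(8, D), Rational(1, 2)))
Function('k')(G, s) = Add(Mul(Rational(-1, 250), s), Mul(G, Pow(s, -1))) (Function('k')(G, s) = Add(Mul(s, Rational(-1, 250)), Mul(G, Pow(s, -1))) = Add(Mul(Rational(-1, 250), s), Mul(G, Pow(s, -1))))
Mul(Add(307074, 156627), Pow(Add(40134, Function('k')(Function('K')(2, -8), -303)), -1)) = Mul(Add(307074, 156627), Pow(Add(40134, Add(Mul(Rational(-1, 250), -303), Mul(Pow(Add(8, 2), Rational(1, 2)), Pow(-303, -1)))), -1)) = Mul(463701, Pow(Add(40134, Add(Rational(303, 250), Mul(Pow(10, Rational(1, 2)), Rational(-1, 303)))), -1)) = Mul(463701, Pow(Add(40134, Add(Rational(303, 250), Mul(Rational(-1, 303), Pow(10, Rational(1, 2))))), -1)) = Mul(463701, Pow(Add(Rational(10033803, 250), Mul(Rational(-1, 303), Pow(10, Rational(1, 2)))), -1))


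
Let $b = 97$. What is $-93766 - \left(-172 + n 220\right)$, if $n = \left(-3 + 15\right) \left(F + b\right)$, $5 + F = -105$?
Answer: $-59274$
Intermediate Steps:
$F = -110$ ($F = -5 - 105 = -110$)
$n = -156$ ($n = \left(-3 + 15\right) \left(-110 + 97\right) = 12 \left(-13\right) = -156$)
$-93766 - \left(-172 + n 220\right) = -93766 - \left(-172 - 34320\right) = -93766 - -34492 = -93766 + 34492 = -59274$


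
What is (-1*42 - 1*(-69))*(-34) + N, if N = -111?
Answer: -1029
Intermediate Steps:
(-1*42 - 1*(-69))*(-34) + N = (-1*42 - 1*(-69))*(-34) - 111 = (-42 + 69)*(-34) - 111 = 27*(-34) - 111 = -918 - 111 = -1029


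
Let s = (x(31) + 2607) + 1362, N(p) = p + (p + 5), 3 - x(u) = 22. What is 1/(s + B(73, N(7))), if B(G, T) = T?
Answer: 1/3969 ≈ 0.00025195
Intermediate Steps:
x(u) = -19 (x(u) = 3 - 1*22 = 3 - 22 = -19)
N(p) = 5 + 2*p (N(p) = p + (5 + p) = 5 + 2*p)
s = 3950 (s = (-19 + 2607) + 1362 = 2588 + 1362 = 3950)
1/(s + B(73, N(7))) = 1/(3950 + (5 + 2*7)) = 1/(3950 + (5 + 14)) = 1/(3950 + 19) = 1/3969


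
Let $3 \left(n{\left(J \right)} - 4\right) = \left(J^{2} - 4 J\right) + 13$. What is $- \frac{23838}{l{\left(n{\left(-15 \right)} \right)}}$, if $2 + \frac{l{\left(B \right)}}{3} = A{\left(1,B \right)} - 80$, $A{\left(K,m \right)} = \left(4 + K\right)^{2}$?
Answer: $\frac{7946}{57} \approx 139.4$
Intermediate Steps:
$n{\left(J \right)} = \frac{25}{3} - \frac{4 J}{3} + \frac{J^{2}}{3}$ ($n{\left(J \right)} = 4 + \frac{\left(J^{2} - 4 J\right) + 13}{3} = 4 + \frac{13 + J^{2} - 4 J}{3} = 4 + \left(\frac{13}{3} - \frac{4 J}{3} + \frac{J^{2}}{3}\right) = \frac{25}{3} - \frac{4 J}{3} + \frac{J^{2}}{3}$)
$l{\left(B \right)} = -171$ ($l{\left(B \right)} = -6 + 3 \left(\left(4 + 1\right)^{2} - 80\right) = -6 + 3 \left(5^{2} - 80\right) = -6 + 3 \left(25 - 80\right) = -6 + 3 \left(-55\right) = -6 - 165 = -171$)
$- \frac{23838}{l{\left(n{\left(-15 \right)} \right)}} = - \frac{23838}{-171} = \left(-23838\right) \left(- \frac{1}{171}\right) = \frac{7946}{57}$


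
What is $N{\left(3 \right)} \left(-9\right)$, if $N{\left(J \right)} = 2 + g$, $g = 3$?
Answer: $-45$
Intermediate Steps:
$N{\left(J \right)} = 5$ ($N{\left(J \right)} = 2 + 3 = 5$)
$N{\left(3 \right)} \left(-9\right) = 5 \left(-9\right) = -45$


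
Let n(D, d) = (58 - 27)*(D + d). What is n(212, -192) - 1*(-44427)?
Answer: 45047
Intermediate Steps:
n(D, d) = 31*D + 31*d (n(D, d) = 31*(D + d) = 31*D + 31*d)
n(212, -192) - 1*(-44427) = (31*212 + 31*(-192)) - 1*(-44427) = (6572 - 5952) + 44427 = 620 + 44427 = 45047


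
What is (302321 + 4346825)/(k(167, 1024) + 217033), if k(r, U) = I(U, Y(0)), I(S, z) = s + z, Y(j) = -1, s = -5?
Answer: 4649146/217027 ≈ 21.422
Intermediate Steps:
I(S, z) = -5 + z
k(r, U) = -6 (k(r, U) = -5 - 1 = -6)
(302321 + 4346825)/(k(167, 1024) + 217033) = (302321 + 4346825)/(-6 + 217033) = 4649146/217027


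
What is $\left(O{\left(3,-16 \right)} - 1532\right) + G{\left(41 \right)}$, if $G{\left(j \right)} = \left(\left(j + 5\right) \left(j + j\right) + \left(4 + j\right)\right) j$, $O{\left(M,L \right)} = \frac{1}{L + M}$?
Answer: $\frac{2014544}{13} \approx 1.5497 \cdot 10^{5}$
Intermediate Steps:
$G{\left(j \right)} = j \left(4 + j + 2 j \left(5 + j\right)\right)$ ($G{\left(j \right)} = \left(\left(5 + j\right) 2 j + \left(4 + j\right)\right) j = \left(2 j \left(5 + j\right) + \left(4 + j\right)\right) j = \left(4 + j + 2 j \left(5 + j\right)\right) j = j \left(4 + j + 2 j \left(5 + j\right)\right)$)
$\left(O{\left(3,-16 \right)} - 1532\right) + G{\left(41 \right)} = \left(\frac{1}{-16 + 3} - 1532\right) + 41 \left(4 + 2 \cdot 41^{2} + 11 \cdot 41\right) = \left(\frac{1}{-13} - 1532\right) + 41 \left(4 + 2 \cdot 1681 + 451\right) = \left(- \frac{1}{13} - 1532\right) + 41 \left(4 + 3362 + 451\right) = - \frac{19917}{13} + 41 \cdot 3817 = - \frac{19917}{13} + 156497 = \frac{2014544}{13}$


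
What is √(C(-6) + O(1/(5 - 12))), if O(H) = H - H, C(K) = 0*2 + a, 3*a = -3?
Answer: I ≈ 1.0*I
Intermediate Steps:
a = -1 (a = (⅓)*(-3) = -1)
C(K) = -1 (C(K) = 0*2 - 1 = 0 - 1 = -1)
O(H) = 0
√(C(-6) + O(1/(5 - 12))) = √(-1 + 0) = √(-1) = I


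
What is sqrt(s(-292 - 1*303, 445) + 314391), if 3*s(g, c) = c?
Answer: sqrt(2830854)/3 ≈ 560.84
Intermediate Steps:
s(g, c) = c/3
sqrt(s(-292 - 1*303, 445) + 314391) = sqrt((1/3)*445 + 314391) = sqrt(445/3 + 314391) = sqrt(943618/3) = sqrt(2830854)/3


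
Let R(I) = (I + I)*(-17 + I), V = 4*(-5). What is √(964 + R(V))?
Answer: 2*√611 ≈ 49.437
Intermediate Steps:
V = -20
R(I) = 2*I*(-17 + I) (R(I) = (2*I)*(-17 + I) = 2*I*(-17 + I))
√(964 + R(V)) = √(964 + 2*(-20)*(-17 - 20)) = √(964 + 2*(-20)*(-37)) = √(964 + 1480) = √2444 = 2*√611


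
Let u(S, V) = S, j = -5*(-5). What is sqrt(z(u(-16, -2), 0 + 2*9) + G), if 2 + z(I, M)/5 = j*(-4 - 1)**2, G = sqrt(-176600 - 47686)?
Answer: sqrt(3115 + I*sqrt(224286)) ≈ 55.972 + 4.2306*I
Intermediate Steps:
j = 25
G = I*sqrt(224286) (G = sqrt(-224286) = I*sqrt(224286) ≈ 473.59*I)
z(I, M) = 3115 (z(I, M) = -10 + 5*(25*(-4 - 1)**2) = -10 + 5*(25*(-5)**2) = -10 + 5*(25*25) = -10 + 5*625 = -10 + 3125 = 3115)
sqrt(z(u(-16, -2), 0 + 2*9) + G) = sqrt(3115 + I*sqrt(224286))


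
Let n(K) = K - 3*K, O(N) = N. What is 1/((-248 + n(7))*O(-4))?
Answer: 1/1048 ≈ 0.00095420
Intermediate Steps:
n(K) = -2*K
1/((-248 + n(7))*O(-4)) = 1/((-248 - 2*7)*(-4)) = 1/((-248 - 14)*(-4)) = 1/(-262*(-4)) = 1/1048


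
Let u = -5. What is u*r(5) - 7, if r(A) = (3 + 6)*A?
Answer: -232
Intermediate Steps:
r(A) = 9*A
u*r(5) - 7 = -45*5 - 7 = -5*45 - 7 = -225 - 7 = -232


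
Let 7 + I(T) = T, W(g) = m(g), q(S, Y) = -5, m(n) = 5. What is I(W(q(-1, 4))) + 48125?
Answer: 48123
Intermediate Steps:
W(g) = 5
I(T) = -7 + T
I(W(q(-1, 4))) + 48125 = (-7 + 5) + 48125 = -2 + 48125 = 48123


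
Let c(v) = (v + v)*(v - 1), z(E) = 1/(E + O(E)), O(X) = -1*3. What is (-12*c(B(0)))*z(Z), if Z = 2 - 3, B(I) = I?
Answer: 0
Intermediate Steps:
O(X) = -3
Z = -1
z(E) = 1/(-3 + E) (z(E) = 1/(E - 3) = 1/(-3 + E))
c(v) = 2*v*(-1 + v) (c(v) = (2*v)*(-1 + v) = 2*v*(-1 + v))
(-12*c(B(0)))*z(Z) = (-24*0*(-1 + 0))/(-3 - 1) = -24*0*(-1)/(-4) = -12*0*(-1/4) = 0*(-1/4) = 0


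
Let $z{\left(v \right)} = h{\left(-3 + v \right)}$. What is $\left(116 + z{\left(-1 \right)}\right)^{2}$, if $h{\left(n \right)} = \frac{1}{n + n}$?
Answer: $\frac{859329}{64} \approx 13427.0$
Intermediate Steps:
$h{\left(n \right)} = \frac{1}{2 n}$
$z{\left(v \right)} = \frac{1}{2 \left(-3 + v\right)}$
$\left(116 + z{\left(-1 \right)}\right)^{2} = \left(116 + \frac{1}{2 \left(-3 - 1\right)}\right)^{2} = \left(116 + \frac{1}{2 \left(-4\right)}\right)^{2} = \left(116 + \frac{1}{2} \left(- \frac{1}{4}\right)\right)^{2} = \left(116 - \frac{1}{8}\right)^{2} = \left(\frac{927}{8}\right)^{2} = \frac{859329}{64}$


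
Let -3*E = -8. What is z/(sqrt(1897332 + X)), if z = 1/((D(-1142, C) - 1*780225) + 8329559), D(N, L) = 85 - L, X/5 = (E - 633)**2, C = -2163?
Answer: sqrt(34955393)/87989505527242 ≈ 6.7193e-11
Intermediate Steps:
E = 8/3 (E = -1/3*(-8) = 8/3 ≈ 2.6667)
X = 17879405/9 (X = 5*(8/3 - 633)**2 = 5*(-1891/3)**2 = 5*(3575881/9) = 17879405/9 ≈ 1.9866e+6)
z = 1/7551582 (z = 1/(((85 - 1*(-2163)) - 1*780225) + 8329559) = 1/(((85 + 2163) - 780225) + 8329559) = 1/((2248 - 780225) + 8329559) = 1/(-777977 + 8329559) = 1/7551582 ≈ 1.3242e-7)
z/(sqrt(1897332 + X)) = 1/(7551582*(sqrt(1897332 + 17879405/9))) = 1/(7551582*(sqrt(34955393/9))) = 1/(7551582*((sqrt(34955393)/3))) = (3*sqrt(34955393)/34955393)/7551582 = sqrt(34955393)/87989505527242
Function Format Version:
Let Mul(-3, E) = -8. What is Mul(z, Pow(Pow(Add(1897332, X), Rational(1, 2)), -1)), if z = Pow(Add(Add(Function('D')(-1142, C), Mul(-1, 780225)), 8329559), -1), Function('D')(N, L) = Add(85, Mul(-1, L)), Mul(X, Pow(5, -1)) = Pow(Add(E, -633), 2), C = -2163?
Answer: Mul(Rational(1, 87989505527242), Pow(34955393, Rational(1, 2))) ≈ 6.7193e-11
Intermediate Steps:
E = Rational(8, 3) (E = Mul(Rational(-1, 3), -8) = Rational(8, 3) ≈ 2.6667)
X = Rational(17879405, 9) (X = Mul(5, Pow(Add(Rational(8, 3), -633), 2)) = Mul(5, Pow(Rational(-1891, 3), 2)) = Mul(5, Rational(3575881, 9)) = Rational(17879405, 9) ≈ 1.9866e+6)
z = Rational(1, 7551582) (z = Pow(Add(Add(Add(85, Mul(-1, -2163)), Mul(-1, 780225)), 8329559), -1) = Pow(Add(Add(Add(85, 2163), -780225), 8329559), -1) = Pow(Add(Add(2248, -780225), 8329559), -1) = Pow(Add(-777977, 8329559), -1) = Pow(7551582, -1) = Rational(1, 7551582) ≈ 1.3242e-7)
Mul(z, Pow(Pow(Add(1897332, X), Rational(1, 2)), -1)) = Mul(Rational(1, 7551582), Pow(Pow(Add(1897332, Rational(17879405, 9)), Rational(1, 2)), -1)) = Mul(Rational(1, 7551582), Pow(Pow(Rational(34955393, 9), Rational(1, 2)), -1)) = Mul(Rational(1, 7551582), Pow(Mul(Rational(1, 3), Pow(34955393, Rational(1, 2))), -1)) = Mul(Rational(1, 7551582), Mul(Rational(3, 34955393), Pow(34955393, Rational(1, 2)))) = Mul(Rational(1, 87989505527242), Pow(34955393, Rational(1, 2)))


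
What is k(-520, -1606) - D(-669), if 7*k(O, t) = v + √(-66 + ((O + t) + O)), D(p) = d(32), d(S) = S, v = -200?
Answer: -424/7 + 2*I*√678/7 ≈ -60.571 + 7.4396*I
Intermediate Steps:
D(p) = 32
k(O, t) = -200/7 + √(-66 + t + 2*O)/7 (k(O, t) = (-200 + √(-66 + ((O + t) + O)))/7 = (-200 + √(-66 + (t + 2*O)))/7 = (-200 + √(-66 + t + 2*O))/7 = -200/7 + √(-66 + t + 2*O)/7)
k(-520, -1606) - D(-669) = (-200/7 + √(-66 - 1606 + 2*(-520))/7) - 1*32 = (-200/7 + √(-66 - 1606 - 1040)/7) - 32 = (-200/7 + √(-2712)/7) - 32 = (-200/7 + (2*I*√678)/7) - 32 = (-200/7 + 2*I*√678/7) - 32 = -424/7 + 2*I*√678/7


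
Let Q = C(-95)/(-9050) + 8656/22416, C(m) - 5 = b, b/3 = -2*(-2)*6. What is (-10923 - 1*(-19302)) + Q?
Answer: 106242548123/12679050 ≈ 8379.4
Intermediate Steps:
b = 72 (b = 3*(-2*(-2)*6) = 3*(4*6) = 3*24 = 72)
C(m) = 77 (C(m) = 5 + 72 = 77)
Q = 4788173/12679050 (Q = 77/(-9050) + 8656/22416 = 77*(-1/9050) + 8656*(1/22416) = -77/9050 + 541/1401 = 4788173/12679050 ≈ 0.37764)
(-10923 - 1*(-19302)) + Q = (-10923 - 1*(-19302)) + 4788173/12679050 = (-10923 + 19302) + 4788173/12679050 = 8379 + 4788173/12679050 = 106242548123/12679050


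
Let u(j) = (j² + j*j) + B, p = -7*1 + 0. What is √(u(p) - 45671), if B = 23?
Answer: 5*I*√1822 ≈ 213.42*I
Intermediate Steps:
p = -7 (p = -7 + 0 = -7)
u(j) = 23 + 2*j² (u(j) = (j² + j*j) + 23 = (j² + j²) + 23 = 2*j² + 23 = 23 + 2*j²)
√(u(p) - 45671) = √((23 + 2*(-7)²) - 45671) = √((23 + 2*49) - 45671) = √((23 + 98) - 45671) = √(121 - 45671) = √(-45550) = 5*I*√1822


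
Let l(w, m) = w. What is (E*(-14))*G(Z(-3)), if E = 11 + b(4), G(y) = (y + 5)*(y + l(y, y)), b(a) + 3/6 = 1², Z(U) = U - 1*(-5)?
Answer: -4508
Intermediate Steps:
Z(U) = 5 + U (Z(U) = U + 5 = 5 + U)
b(a) = ½ (b(a) = -½ + 1² = -½ + 1 = ½)
G(y) = 2*y*(5 + y) (G(y) = (y + 5)*(y + y) = (5 + y)*(2*y) = 2*y*(5 + y))
E = 23/2 (E = 11 + ½ = 23/2 ≈ 11.500)
(E*(-14))*G(Z(-3)) = ((23/2)*(-14))*(2*(5 - 3)*(5 + (5 - 3))) = -322*2*(5 + 2) = -322*2*7 = -161*28 = -4508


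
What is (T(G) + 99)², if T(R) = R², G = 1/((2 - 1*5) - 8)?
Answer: 143520400/14641 ≈ 9802.6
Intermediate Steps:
G = -1/11 (G = 1/((2 - 5) - 8) = 1/(-3 - 8) = 1/(-11) = -1/11 ≈ -0.090909)
(T(G) + 99)² = ((-1/11)² + 99)² = (1/121 + 99)² = (11980/121)² = 143520400/14641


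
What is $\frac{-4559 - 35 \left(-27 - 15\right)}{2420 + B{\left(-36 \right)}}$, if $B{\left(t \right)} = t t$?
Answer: $- \frac{3089}{3716} \approx -0.83127$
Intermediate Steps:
$B{\left(t \right)} = t^{2}$
$\frac{-4559 - 35 \left(-27 - 15\right)}{2420 + B{\left(-36 \right)}} = \frac{-4559 - 35 \left(-27 - 15\right)}{2420 + \left(-36\right)^{2}} = \frac{-4559 - -1470}{2420 + 1296} = \frac{-4559 + 1470}{3716} = \left(-3089\right) \frac{1}{3716} = - \frac{3089}{3716}$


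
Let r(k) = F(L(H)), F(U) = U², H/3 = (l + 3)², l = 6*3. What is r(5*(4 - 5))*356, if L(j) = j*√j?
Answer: 824383955052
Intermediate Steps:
l = 18
H = 1323 (H = 3*(18 + 3)² = 3*21² = 3*441 = 1323)
L(j) = j^(3/2)
r(k) = 2315685267 (r(k) = (1323^(3/2))² = (27783*√3)² = 2315685267)
r(5*(4 - 5))*356 = 2315685267*356 = 824383955052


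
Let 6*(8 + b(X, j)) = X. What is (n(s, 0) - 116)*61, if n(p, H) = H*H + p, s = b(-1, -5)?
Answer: -45445/6 ≈ -7574.2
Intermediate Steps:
b(X, j) = -8 + X/6
s = -49/6 (s = -8 + (⅙)*(-1) = -8 - ⅙ = -49/6 ≈ -8.1667)
n(p, H) = p + H² (n(p, H) = H² + p = p + H²)
(n(s, 0) - 116)*61 = ((-49/6 + 0²) - 116)*61 = ((-49/6 + 0) - 116)*61 = (-49/6 - 116)*61 = -745/6*61 = -45445/6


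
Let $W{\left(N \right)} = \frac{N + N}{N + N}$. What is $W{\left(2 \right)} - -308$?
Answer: $309$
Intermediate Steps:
$W{\left(N \right)} = 1$ ($W{\left(N \right)} = \frac{2 N}{2 N} = 2 N \frac{1}{2 N} = 1$)
$W{\left(2 \right)} - -308 = 1 - -308 = 1 + 308 = 309$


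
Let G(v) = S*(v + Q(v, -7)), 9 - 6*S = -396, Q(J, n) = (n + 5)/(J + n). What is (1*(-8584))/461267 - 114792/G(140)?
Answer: -2351035305424/193227052635 ≈ -12.167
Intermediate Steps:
Q(J, n) = (5 + n)/(J + n)
S = 135/2 (S = 3/2 - ⅙*(-396) = 3/2 + 66 = 135/2 ≈ 67.500)
G(v) = -135/(-7 + v) + 135*v/2 (G(v) = 135*(v + (5 - 7)/(v - 7))/2 = 135*(v - 2/(-7 + v))/2 = -135/(-7 + v) + 135*v/2)
(1*(-8584))/461267 - 114792/G(140) = (1*(-8584))/461267 - 114792*2*(-7 + 140)/(135*(-2 + 140*(-7 + 140))) = -8584*1/461267 - 114792*266/(135*(-2 + 140*133)) = -8584/461267 - 114792*266/(135*(-2 + 18620)) = -8584/461267 - 114792/((135/2)*(1/133)*18618) = -8584/461267 - 114792/1256715/133 = -8584/461267 - 114792*133/1256715 = -8584/461267 - 5089112/418905 = -2351035305424/193227052635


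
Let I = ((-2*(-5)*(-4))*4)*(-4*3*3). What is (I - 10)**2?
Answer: 33062500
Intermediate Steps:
I = 5760 (I = ((10*(-4))*4)*(-12*3) = -40*4*(-36) = -160*(-36) = 5760)
(I - 10)**2 = (5760 - 10)**2 = 5750**2 = 33062500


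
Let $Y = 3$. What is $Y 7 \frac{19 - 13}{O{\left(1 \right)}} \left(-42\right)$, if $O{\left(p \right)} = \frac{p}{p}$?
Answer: $-5292$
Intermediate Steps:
$O{\left(p \right)} = 1$
$Y 7 \frac{19 - 13}{O{\left(1 \right)}} \left(-42\right) = 3 \cdot 7 \frac{19 - 13}{1} \left(-42\right) = 21 \left(19 - 13\right) 1 \left(-42\right) = 21 \cdot 6 \cdot 1 \left(-42\right) = 21 \cdot 6 \left(-42\right) = 126 \left(-42\right) = -5292$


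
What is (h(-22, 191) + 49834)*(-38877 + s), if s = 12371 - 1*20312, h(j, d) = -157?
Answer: -2325777786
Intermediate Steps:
s = -7941 (s = 12371 - 20312 = -7941)
(h(-22, 191) + 49834)*(-38877 + s) = (-157 + 49834)*(-38877 - 7941) = 49677*(-46818) = -2325777786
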